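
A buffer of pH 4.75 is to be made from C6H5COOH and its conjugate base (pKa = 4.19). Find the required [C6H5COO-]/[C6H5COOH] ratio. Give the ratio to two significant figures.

pH = pKa + log(r) ⇒ log(r) = 4.75 − 4.19 = +0.56
r = [C6H5COO-]/[C6H5COOH] = 10^(+0.56) = 3.63

ratio = 3.6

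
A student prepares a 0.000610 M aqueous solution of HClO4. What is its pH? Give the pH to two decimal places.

pH = 3.21

HClO4 is a strong acid and dissociates completely, so [H+] = 0.000610 M.
pH = -log(0.00061) = 3.21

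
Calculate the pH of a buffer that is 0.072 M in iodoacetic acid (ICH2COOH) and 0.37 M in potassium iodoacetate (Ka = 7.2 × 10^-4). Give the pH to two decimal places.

pH = 3.85

pKa = −log(7.2 × 10^-4) = 3.143
Henderson–Hasselbalch: pH = pKa + log([ICH2COO-]/[ICH2COOH]) = 3.143 + log(0.37/0.072)
pH = 3.143 + (+0.711) = 3.85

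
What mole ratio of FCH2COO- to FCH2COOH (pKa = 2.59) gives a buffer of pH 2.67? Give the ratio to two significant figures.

ratio = 1.2

pH = pKa + log(r) ⇒ log(r) = 2.67 − 2.59 = +0.08
r = [FCH2COO-]/[FCH2COOH] = 10^(+0.08) = 1.2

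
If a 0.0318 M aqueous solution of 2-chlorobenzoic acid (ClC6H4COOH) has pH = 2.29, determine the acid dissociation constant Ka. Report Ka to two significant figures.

[H+] = 10^(-2.29) = 5.13 × 10^-3 M
At equilibrium [HA] = 0.0318 − 5.13 × 10^-3 = 2.67 × 10^-2 M
Ka = [H+][A-]/[HA] = (5.13 × 10^-3)² / 2.67 × 10^-2 = 9.9 × 10^-4

Ka = 9.9 × 10^-4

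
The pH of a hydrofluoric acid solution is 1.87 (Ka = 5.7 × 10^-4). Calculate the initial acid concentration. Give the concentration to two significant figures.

[H+] = 10^(-1.87) = 1.35 × 10^-2 M = x
Ka = x²/(C₀ − x) ⇒ C₀ = x + x²/Ka
C₀ = 1.35 × 10^-2 + (1.35 × 10^-2)²/(5.7 × 10^-4) = 3.33 × 10^-1 M

C₀ = 3.3 × 10^-1 M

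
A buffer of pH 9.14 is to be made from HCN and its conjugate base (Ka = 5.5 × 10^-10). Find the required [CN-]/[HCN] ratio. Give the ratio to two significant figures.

ratio = 0.76

pKa = -log(5.5 × 10^-10) = 9.260
pH = pKa + log(r) ⇒ log(r) = 9.14 − 9.260 = -0.120
r = [CN-]/[HCN] = 10^(-0.120) = 0.759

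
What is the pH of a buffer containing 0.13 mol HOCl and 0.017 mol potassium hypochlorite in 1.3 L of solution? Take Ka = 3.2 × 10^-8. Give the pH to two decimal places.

pKa = −log(3.2 × 10^-8) = 7.495
Using pH = pKa + log([base]/[acid]) with [base]/[acid] = 0.017/0.13:
pH = 7.495 + (-0.883) = 6.61

pH = 6.61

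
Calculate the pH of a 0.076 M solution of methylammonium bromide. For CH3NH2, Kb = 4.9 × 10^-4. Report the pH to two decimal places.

pH = 5.90

CH3NH3+ is the conjugate acid of the weak base CH3NH2.
Ka = Kw/Kb = 1.0×10^-14 / 4.9 × 10^-4 = 2.04 × 10^-11
Ka = x²/(0.076 − x) = 2.04 × 10^-11
Assume x ≪ 0.076: x ≈ √(2.04 × 10^-11 × 0.076) = 1.25 × 10^-6 M
(x/C₀ = 0.0016% < 5%, so the approximation holds.)
pH = −log[H+] = −log(1.25 × 10^-6) = 5.90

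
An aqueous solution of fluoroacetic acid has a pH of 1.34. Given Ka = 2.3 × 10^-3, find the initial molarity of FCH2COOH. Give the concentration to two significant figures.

[H+] = 10^(-1.34) = 4.57 × 10^-2 M = x
Ka = x²/(C₀ − x) ⇒ C₀ = x + x²/Ka
C₀ = 4.57 × 10^-2 + (4.57 × 10^-2)²/(2.3 × 10^-3) = 9.54 × 10^-1 M

C₀ = 9.5 × 10^-1 M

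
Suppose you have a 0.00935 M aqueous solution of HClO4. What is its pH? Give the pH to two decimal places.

HClO4 is a strong acid and dissociates completely, so [H+] = 0.00935 M.
pH = -log(0.00935) = 2.03

pH = 2.03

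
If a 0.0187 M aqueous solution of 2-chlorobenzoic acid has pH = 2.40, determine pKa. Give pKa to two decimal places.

pKa = 2.97

[H+] = 10^(-2.40) = 3.98 × 10^-3 M
At equilibrium [HA] = 0.0187 − 3.98 × 10^-3 = 1.47 × 10^-2 M
Ka = [H+][A-]/[HA] = (3.98 × 10^-3)² / 1.47 × 10^-2 = 1.08 × 10^-3
pKa = -log(1.08 × 10^-3) = 2.97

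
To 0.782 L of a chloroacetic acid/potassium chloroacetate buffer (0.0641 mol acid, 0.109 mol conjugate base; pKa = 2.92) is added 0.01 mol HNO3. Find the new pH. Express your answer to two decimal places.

After neutralization: n(ClCH2COOH) = 0.0741 mol, n(ClCH2COO-) = 0.099 mol.
pH = pKa + log([A⁻]/[HA]) = 2.92 + log(0.099/0.0741) = 2.92 +0.126

pH = 3.05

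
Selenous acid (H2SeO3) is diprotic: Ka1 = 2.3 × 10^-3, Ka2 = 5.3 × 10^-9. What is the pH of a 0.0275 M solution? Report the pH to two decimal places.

pH = 2.16

Since Ka1 ≫ Ka2, the first ionization dominates [H+].
Ka1 = x²/(0.0275 − x) = 2.3 × 10^-3
Solving the quadratic: x = (−Ka1 + √(Ka1² + 4·Ka1·C₀))/2 = 6.89 × 10^-3 M
pH = −log(6.89 × 10^-3) = 2.16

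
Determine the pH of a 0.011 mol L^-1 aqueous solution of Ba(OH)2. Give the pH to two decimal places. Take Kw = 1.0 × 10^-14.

Ba(OH)2 is a strong base (each formula unit releases 2 OH-); [OH-] = 0.022 M.
pOH = -log(0.022) = 1.66
pH = 14.00 - 1.66 = 12.34

pH = 12.34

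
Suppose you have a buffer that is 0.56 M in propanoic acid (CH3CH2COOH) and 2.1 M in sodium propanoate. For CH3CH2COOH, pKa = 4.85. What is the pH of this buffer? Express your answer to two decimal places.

pH = pKa + log([A⁻]/[HA]) = 4.85 + log(2.1/0.56)
pH = 4.85 + (+0.574) = 5.42

pH = 5.42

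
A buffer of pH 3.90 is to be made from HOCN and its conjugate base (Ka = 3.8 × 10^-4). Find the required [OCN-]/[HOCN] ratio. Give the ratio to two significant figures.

ratio = 3.0

pKa = -log(3.8 × 10^-4) = 3.420
pH = pKa + log(r) ⇒ log(r) = 3.90 − 3.420 = +0.480
r = [OCN-]/[HOCN] = 10^(+0.480) = 3.02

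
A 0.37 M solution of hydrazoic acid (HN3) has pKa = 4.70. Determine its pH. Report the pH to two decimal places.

pH = 2.57

HN3 ⇌ N3- + H+
Ka = 10^(−4.70) = 2.00 × 10^-5
From the ICE table, Ka = x²/(0.37 − x) = 2.00 × 10^-5.
Assume x ≪ 0.37: x ≈ √(2.00 × 10^-5 × 0.37) = 2.72 × 10^-3 M
pH = −log[H+] = −log(2.72 × 10^-3) = 2.57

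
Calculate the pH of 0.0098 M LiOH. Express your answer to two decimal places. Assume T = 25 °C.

LiOH is a strong base; [OH-] = 0.0098 M.
pOH = -log(0.0098) = 2.01
pH = 14.00 - 2.01 = 11.99

pH = 11.99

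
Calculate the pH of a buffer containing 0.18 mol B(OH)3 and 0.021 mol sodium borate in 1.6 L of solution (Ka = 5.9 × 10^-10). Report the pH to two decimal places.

pH = 8.30

pKa = −log(5.9 × 10^-10) = 9.229
pH = pKa + log([A⁻]/[HA]) = 9.229 + log(0.021/0.18)
pH = 9.229 + (-0.933) = 8.30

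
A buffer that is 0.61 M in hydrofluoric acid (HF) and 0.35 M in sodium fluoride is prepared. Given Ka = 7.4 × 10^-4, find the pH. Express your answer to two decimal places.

pH = 2.89

pKa = −log(7.4 × 10^-4) = 3.131
Henderson–Hasselbalch: pH = pKa + log([F-]/[HF]) = 3.131 + log(0.35/0.61)
pH = 3.131 + (-0.241) = 2.89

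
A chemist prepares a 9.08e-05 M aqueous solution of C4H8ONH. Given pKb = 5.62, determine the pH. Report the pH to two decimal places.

pH = 9.13

C4H8ONH + H2O ⇌ C4H8ONH2+ + OH-
Kb = 10^(−5.62) = 2.40 × 10^-6
Kb = [OH-]²/(9.08e-05 − [OH-]) = 2.40 × 10^-6
Here C₀/Kb ≈ 37.8, so the small-[OH-] approximation fails. Use the quadratic:
[OH-] = (−Kb + √(Kb² + 4·Kb·C₀))/2 = 1.36 × 10^-5 M
pOH = 4.87, so pH = 14.00 − pOH = 9.13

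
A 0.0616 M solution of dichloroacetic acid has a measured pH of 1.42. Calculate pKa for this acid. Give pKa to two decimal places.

pKa = 1.21

[H+] = 10^(-1.42) = 3.80 × 10^-2 M
At equilibrium [HA] = 0.0616 − 3.80 × 10^-2 = 2.36 × 10^-2 M
Ka = [H+][A-]/[HA] = (3.80 × 10^-2)² / 2.36 × 10^-2 = 6.12 × 10^-2
pKa = -log(6.12 × 10^-2) = 1.21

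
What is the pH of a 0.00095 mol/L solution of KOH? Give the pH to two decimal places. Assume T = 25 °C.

KOH is a strong base; [OH-] = 0.00095 M.
pOH = -log(0.00095) = 3.02
pH = 14.00 - 3.02 = 10.98

pH = 10.98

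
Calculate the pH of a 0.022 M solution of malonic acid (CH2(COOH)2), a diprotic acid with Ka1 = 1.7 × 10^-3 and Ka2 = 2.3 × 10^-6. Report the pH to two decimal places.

pH = 2.27

Since Ka1 ≫ Ka2, the first ionization dominates [H+].
Ka1 = x²/(0.022 − x) = 1.7 × 10^-3
Solving the quadratic: x = (−Ka1 + √(Ka1² + 4·Ka1·C₀))/2 = 5.32 × 10^-3 M
pH = −log(5.32 × 10^-3) = 2.27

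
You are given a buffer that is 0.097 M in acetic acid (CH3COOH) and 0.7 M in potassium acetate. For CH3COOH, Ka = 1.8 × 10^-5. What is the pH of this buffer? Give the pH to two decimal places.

pH = 5.60

pKa = −log(1.8 × 10^-5) = 4.745
pH = pKa + log([A⁻]/[HA]) = 4.745 + log(0.7/0.097)
pH = 4.745 + (+0.858) = 5.60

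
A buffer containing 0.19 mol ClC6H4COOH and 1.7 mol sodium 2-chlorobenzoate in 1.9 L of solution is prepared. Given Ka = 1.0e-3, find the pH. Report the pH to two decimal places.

pKa = −log(1.0 × 10^-3) = 3.000
Henderson–Hasselbalch: pH = pKa + log([ClC6H4COO-]/[ClC6H4COOH]) = 3.000 + log(1.7/0.19)
pH = 3.000 + (+0.952) = 3.95

pH = 3.95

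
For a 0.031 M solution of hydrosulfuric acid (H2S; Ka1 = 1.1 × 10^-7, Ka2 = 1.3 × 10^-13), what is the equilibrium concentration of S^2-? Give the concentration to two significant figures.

First ionization gives [H+] ≈ [HS-] = 5.84 × 10^-5 M.
Second step: Ka2 = [H+][S^2-]/[HS-] ≈ [S^2-] (since [H+] ≈ [HS-]).
So [S^2-] ≈ Ka2.

1.3 × 10^-13 M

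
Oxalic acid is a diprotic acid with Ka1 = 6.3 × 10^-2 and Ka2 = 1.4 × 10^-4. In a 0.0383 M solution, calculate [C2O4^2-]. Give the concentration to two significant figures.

First ionization gives [H+] ≈ [HC2O4-] = 2.69 × 10^-2 M.
Second step: Ka2 = [H+][C2O4^2-]/[HC2O4-] ≈ [C2O4^2-] (since [H+] ≈ [HC2O4-]).
So [C2O4^2-] ≈ Ka2.

1.4 × 10^-4 M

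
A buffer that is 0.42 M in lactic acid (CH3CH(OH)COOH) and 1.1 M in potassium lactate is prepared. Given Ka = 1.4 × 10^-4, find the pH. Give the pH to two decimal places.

pH = 4.27

pKa = −log(1.4 × 10^-4) = 3.854
Henderson–Hasselbalch: pH = pKa + log([CH3CH(OH)COO-]/[CH3CH(OH)COOH]) = 3.854 + log(1.1/0.42)
pH = 3.854 + (+0.418) = 4.27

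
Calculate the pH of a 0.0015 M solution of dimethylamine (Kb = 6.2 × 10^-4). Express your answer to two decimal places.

(CH3)2NH + H2O ⇌ (CH3)2NH2+ + OH-
Kb = x²/(0.0015 − x) = 6.2 × 10^-4
The 5% rule fails; solving x² + Kb·x − Kb·C₀ = 0 exactly:
x = [−0.00062 + √(0.00062² + 3.72e-06)]/2 = 7.03 × 10^-4 M
pOH = 3.15, so pH = 14.00 − pOH = 10.85

pH = 10.85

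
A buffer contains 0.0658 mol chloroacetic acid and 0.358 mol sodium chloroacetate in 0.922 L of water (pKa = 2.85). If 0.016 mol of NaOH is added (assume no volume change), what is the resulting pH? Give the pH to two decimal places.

After neutralization: n(ClCH2COOH) = 0.0498 mol, n(ClCH2COO-) = 0.374 mol.
pH = pKa + log(n_ClCH2COO-/n_ClCH2COOH) = 2.85 + log(0.374/0.0498) = 2.85 + (+0.876)

pH = 3.73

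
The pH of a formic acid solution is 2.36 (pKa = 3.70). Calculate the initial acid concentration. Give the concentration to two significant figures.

C₀ = 1.0 × 10^-1 M

[H+] = 10^(-2.36) = 4.37 × 10^-3 M = x
Ka = 10^(−3.70) = 2.00 × 10^-4
Ka = x²/(C₀ − x) ⇒ C₀ = x + x²/Ka
C₀ = 4.37 × 10^-3 + (4.37 × 10^-3)²/(2.00 × 10^-4) = 9.99 × 10^-2 M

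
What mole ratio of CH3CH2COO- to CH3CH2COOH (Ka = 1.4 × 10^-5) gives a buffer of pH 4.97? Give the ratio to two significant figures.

pKa = -log(1.4 × 10^-5) = 4.854
pH = pKa + log(r) ⇒ log(r) = 4.97 − 4.854 = +0.116
r = [CH3CH2COO-]/[CH3CH2COOH] = 10^(+0.116) = 1.31

ratio = 1.3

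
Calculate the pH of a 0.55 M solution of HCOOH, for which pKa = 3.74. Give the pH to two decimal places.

pH = 2.00

HCOOH ⇌ HCOO- + H+
Ka = 10^(−3.74) = 1.82 × 10^-4
Ka = x²/(0.55 − x) = 1.82 × 10^-4
Assume x ≪ 0.55: x ≈ √(1.82 × 10^-4 × 0.55) = 1.00 × 10^-2 M
pH = −log[H+] = −log(1.00 × 10^-2) = 2.00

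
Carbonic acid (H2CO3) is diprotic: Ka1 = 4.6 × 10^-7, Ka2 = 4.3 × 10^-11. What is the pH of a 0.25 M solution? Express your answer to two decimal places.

Ka1 ≫ Ka2, so treat the first dissociation as the only significant source of H+.
Ka1 = x²/(0.25 − x) = 4.6 × 10^-7
x ≈ √(4.6 × 10^-7 × 0.25) = 3.39 × 10^-4 M
pH = −log(3.39 × 10^-4) = 3.47

pH = 3.47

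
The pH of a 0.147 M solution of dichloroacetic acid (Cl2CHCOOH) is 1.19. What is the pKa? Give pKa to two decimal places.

[H+] = 10^(-1.19) = 6.46 × 10^-2 M
At equilibrium [HA] = 0.147 − 6.46 × 10^-2 = 8.24 × 10^-2 M
Ka = [H+][A-]/[HA] = (6.46 × 10^-2)² / 8.24 × 10^-2 = 5.06 × 10^-2
pKa = -log(5.06 × 10^-2) = 1.30

pKa = 1.30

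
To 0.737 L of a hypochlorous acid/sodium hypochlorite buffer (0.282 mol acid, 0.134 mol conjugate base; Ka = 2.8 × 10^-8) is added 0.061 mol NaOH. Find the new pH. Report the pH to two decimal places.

pH = 7.50

After neutralization: n(HOCl) = 0.221 mol, n(OCl-) = 0.195 mol.
pKa = −log(2.8 × 10^-8) = 7.553
pH = pKa + log(n_OCl-/n_HOCl) = 7.553 + log(0.195/0.221) = 7.553 + (-0.054)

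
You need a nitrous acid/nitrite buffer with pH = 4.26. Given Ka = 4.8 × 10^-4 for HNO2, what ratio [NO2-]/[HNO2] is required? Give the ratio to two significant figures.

pKa = -log(4.8 × 10^-4) = 3.319
pH = pKa + log(r) ⇒ log(r) = 4.26 − 3.319 = +0.941
r = [NO2-]/[HNO2] = 10^(+0.941) = 8.73

ratio = 8.7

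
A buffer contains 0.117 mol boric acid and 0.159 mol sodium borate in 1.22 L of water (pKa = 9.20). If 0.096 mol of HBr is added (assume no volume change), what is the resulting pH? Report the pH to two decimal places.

Added H+ converts B(OH)4- to B(OH)3: B(OH)3 → 0.213 mol, B(OH)4- → 0.063 mol.
pH = pKa + log(n_B(OH)4-/n_B(OH)3) = 9.20 + log(0.063/0.213) = 9.20 + (-0.529)

pH = 8.67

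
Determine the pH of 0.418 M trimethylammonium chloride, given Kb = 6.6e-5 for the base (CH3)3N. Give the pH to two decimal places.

(CH3)3NH+ is the conjugate acid of the weak base (CH3)3N.
Ka = Kw/Kb = 1.0×10^-14 / 6.6 × 10^-5 = 1.52 × 10^-10
Ka = [H+]²/(0.418 − [H+]) = 1.52 × 10^-10
Assume [H+] ≪ 0.418: [H+] ≈ √(1.52 × 10^-10 × 0.418) = 7.97 × 10^-6 M
([H+]/C₀ = 0.0019% < 5%, so the approximation holds.)
pH = −log[H+] = −log(7.97 × 10^-6) = 5.10

pH = 5.10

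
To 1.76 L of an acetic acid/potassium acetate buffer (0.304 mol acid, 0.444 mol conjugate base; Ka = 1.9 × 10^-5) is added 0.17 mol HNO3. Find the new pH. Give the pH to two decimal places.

pH = 4.48

Added H+ converts CH3COO- to CH3COOH: CH3COOH → 0.474 mol, CH3COO- → 0.274 mol.
pKa = −log(1.9 × 10^-5) = 4.721
pH = pKa + log([A⁻]/[HA]) = 4.721 + log(0.274/0.474) = 4.721 -0.238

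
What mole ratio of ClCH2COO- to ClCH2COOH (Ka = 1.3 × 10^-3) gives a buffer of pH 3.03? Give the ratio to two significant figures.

ratio = 1.4

pKa = -log(1.3 × 10^-3) = 2.886
pH = pKa + log(r) ⇒ log(r) = 3.03 − 2.886 = +0.144
r = [ClCH2COO-]/[ClCH2COOH] = 10^(+0.144) = 1.39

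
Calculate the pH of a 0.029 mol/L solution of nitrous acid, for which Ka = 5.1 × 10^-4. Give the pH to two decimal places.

HNO2 ⇌ NO2- + H+
From the ICE table, Ka = [H+]²/(0.029 − [H+]) = 5.1 × 10^-4.
[H+] is not negligible relative to C₀; solve [H+]² + 0.00051·[H+] − 1.48e-05 = 0.
[H+] = [−0.00051 + √(0.00051² + 5.92e-05)]/2 = 3.60 × 10^-3 M
pH = −log[H+] = −log(3.60 × 10^-3) = 2.44

pH = 2.44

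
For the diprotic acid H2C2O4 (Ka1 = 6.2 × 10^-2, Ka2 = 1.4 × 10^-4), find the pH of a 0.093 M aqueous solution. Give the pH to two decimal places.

Ka1 ≫ Ka2, so treat the first dissociation as the only significant source of H+.
Ka1 = x²/(0.093 − x) = 6.2 × 10^-2
Solving the quadratic: x = (−Ka1 + √(Ka1² + 4·Ka1·C₀))/2 = 5.10 × 10^-2 M
pH = −log(5.10 × 10^-2) = 1.29

pH = 1.29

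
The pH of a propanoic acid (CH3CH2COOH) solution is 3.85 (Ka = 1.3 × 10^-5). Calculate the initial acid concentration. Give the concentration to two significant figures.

C₀ = 1.7 × 10^-3 M

[H+] = 10^(-3.85) = 1.41 × 10^-4 M = x
Ka = x²/(C₀ − x) ⇒ C₀ = x + x²/Ka
C₀ = 1.41 × 10^-4 + (1.41 × 10^-4)²/(1.3 × 10^-5) = 1.67 × 10^-3 M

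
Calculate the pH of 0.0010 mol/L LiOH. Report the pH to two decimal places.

LiOH is a strong base; [OH-] = 0.001 M.
pOH = -log(0.001) = 3.00
pH = 14.00 - 3.00 = 11.00

pH = 11.00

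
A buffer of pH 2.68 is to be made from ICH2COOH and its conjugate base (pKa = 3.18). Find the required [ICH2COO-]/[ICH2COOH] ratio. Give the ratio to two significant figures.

ratio = 0.32

pH = pKa + log(r) ⇒ log(r) = 2.68 − 3.18 = -0.50
r = [ICH2COO-]/[ICH2COOH] = 10^(-0.50) = 0.316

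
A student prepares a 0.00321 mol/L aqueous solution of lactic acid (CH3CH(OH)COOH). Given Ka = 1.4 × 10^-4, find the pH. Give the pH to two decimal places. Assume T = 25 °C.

pH = 3.22

CH3CH(OH)COOH ⇌ CH3CH(OH)COO- + H+
Let x = [H+] at equilibrium. Ka = x²/(0.00321 − x).
The 5% rule fails; solving x² + Ka·x − Ka·C₀ = 0 exactly:
x = [−0.00014 + √(0.00014² + 1.8e-06)]/2 = 6.04 × 10^-4 M
pH = −log[H+] = −log(6.04 × 10^-4) = 3.22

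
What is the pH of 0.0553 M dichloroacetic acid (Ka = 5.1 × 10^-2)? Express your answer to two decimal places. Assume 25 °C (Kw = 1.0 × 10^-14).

pH = 1.48

Cl2CHCOOH ⇌ Cl2CHCOO- + H+
From the ICE table, Ka = [H+]²/(0.0553 − [H+]) = 5.1 × 10^-2.
The 5% rule fails; solving [H+]² + Ka·[H+] − Ka·C₀ = 0 exactly:
[H+] = (−Ka + √(Ka² + 4·Ka·C₀))/2 = 3.34 × 10^-2 M
pH = −log[H+] = −log(3.34 × 10^-2) = 1.48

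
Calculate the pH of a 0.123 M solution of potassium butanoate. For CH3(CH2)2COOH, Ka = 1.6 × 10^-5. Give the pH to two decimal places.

CH3(CH2)2COO- is the conjugate base of the weak acid CH3(CH2)2COOH.
Kb = Kw/Ka = 1.0×10^-14 / 1.6 × 10^-5 = 6.25 × 10^-10
Let x = [OH-] at equilibrium. Kb = x²/(0.123 − x).
Neglecting x in the denominator: x = √(6.25 × 10^-10 × 0.123) = 8.77 × 10^-6 M
pOH = −log(8.77 × 10^-6) = 5.06; pH = 14.00 − 5.06 = 8.94

pH = 8.94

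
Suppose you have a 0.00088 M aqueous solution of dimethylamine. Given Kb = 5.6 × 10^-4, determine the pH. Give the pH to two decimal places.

pH = 10.68

(CH3)2NH + H2O ⇌ (CH3)2NH2+ + OH-
From the ICE table, Kb = [OH-]²/(0.00088 − [OH-]) = 5.6 × 10^-4.
[OH-] is not negligible relative to C₀; solve [OH-]² + 0.00056·[OH-] − 4.93e-07 = 0.
[OH-] = [−0.00056 + √(0.00056² + 1.97e-06)]/2 = 4.76 × 10^-4 M
pOH = 3.32, so pH = 14.00 − pOH = 10.68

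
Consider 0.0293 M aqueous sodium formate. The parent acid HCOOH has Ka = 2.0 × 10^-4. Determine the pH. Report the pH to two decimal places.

pH = 8.08

HCOO- is the conjugate base of the weak acid HCOOH.
Kb = Kw/Ka = 1.0×10^-14 / 2.0 × 10^-4 = 5.00 × 10^-11
Kb = x²/(0.0293 − x) = 5.00 × 10^-11
Assume x ≪ 0.0293: x ≈ √(5.00 × 10^-11 × 0.0293) = 1.21 × 10^-6 M
pOH = 5.92, so pH = 14.00 − pOH = 8.08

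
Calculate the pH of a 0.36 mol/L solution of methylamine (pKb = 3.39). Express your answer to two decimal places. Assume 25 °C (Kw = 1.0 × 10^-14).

CH3NH2 + H2O ⇌ CH3NH3+ + OH-
Kb = 10^(−3.39) = 4.07 × 10^-4
From the ICE table, Kb = [OH-]²/(0.36 − [OH-]) = 4.07 × 10^-4.
Since Kb ≪ C₀, [OH-] ≈ √(Kb·C₀) = 1.21 × 10^-2 M.
pOH = −log(1.21 × 10^-2) = 1.92; pH = 14.00 − 1.92 = 12.08

pH = 12.08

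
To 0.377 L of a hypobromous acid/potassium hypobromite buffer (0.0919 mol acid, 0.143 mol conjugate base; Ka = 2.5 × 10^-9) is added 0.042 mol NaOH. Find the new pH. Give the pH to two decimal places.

pH = 9.17

After neutralization: n(HOBr) = 0.0499 mol, n(OBr-) = 0.185 mol.
pKa = −log(2.5 × 10^-9) = 8.602
pH = pKa + log([A⁻]/[HA]) = 8.602 + log(0.185/0.0499) = 8.602 +0.569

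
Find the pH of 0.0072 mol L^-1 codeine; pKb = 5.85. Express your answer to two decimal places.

pH = 10.00

C18H21NO3 + H2O ⇌ C18H22NO3+ + OH-
Kb = 10^(−5.85) = 1.41 × 10^-6
Kb = [OH-]²/(0.0072 − [OH-]) = 1.41 × 10^-6
Neglecting [OH-] in the denominator: [OH-] = √(1.41 × 10^-6 × 0.0072) = 1.01 × 10^-4 M
pOH = 4.00, so pH = 14.00 − pOH = 10.00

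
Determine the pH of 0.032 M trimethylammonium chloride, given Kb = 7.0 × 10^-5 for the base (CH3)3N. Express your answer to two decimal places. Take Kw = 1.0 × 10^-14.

(CH3)3NH+ is the conjugate acid of the weak base (CH3)3N.
Ka = Kw/Kb = 1.0×10^-14 / 7.0 × 10^-5 = 1.43 × 10^-10
Ka = x²/(0.032 − x) = 1.43 × 10^-10
Since Ka ≪ C₀, x ≈ √(Ka·C₀) = 2.14 × 10^-6 M.
pH = −log(2.14 × 10^-6) = 5.67

pH = 5.67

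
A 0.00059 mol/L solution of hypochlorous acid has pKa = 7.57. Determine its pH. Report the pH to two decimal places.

pH = 5.40

HOCl ⇌ OCl- + H+
Ka = 10^(−7.57) = 2.69 × 10^-8
Let x = [H+] at equilibrium. Ka = x²/(0.00059 − x).
Neglecting x in the denominator: x = √(2.69 × 10^-8 × 0.00059) = 3.98 × 10^-6 M
(x/C₀ = 0.68% < 5%, so the approximation holds.)
pH = −log(3.98 × 10^-6) = 5.40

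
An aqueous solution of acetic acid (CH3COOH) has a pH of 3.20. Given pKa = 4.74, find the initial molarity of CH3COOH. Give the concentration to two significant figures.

C₀ = 2.3 × 10^-2 M

[H+] = 10^(-3.20) = 6.31 × 10^-4 M = x
Ka = 10^(−4.74) = 1.82 × 10^-5
Ka = x²/(C₀ − x) ⇒ C₀ = x + x²/Ka
C₀ = 6.31 × 10^-4 + (6.31 × 10^-4)²/(1.82 × 10^-5) = 2.25 × 10^-2 M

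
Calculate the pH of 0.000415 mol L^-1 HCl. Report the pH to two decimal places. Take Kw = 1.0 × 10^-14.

HCl is a strong acid and dissociates completely, so [H+] = 0.000415 M.
pH = -log(0.000415) = 3.38

pH = 3.38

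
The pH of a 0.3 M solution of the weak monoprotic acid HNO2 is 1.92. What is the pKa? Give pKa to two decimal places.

[H+] = 10^(-1.92) = 1.20 × 10^-2 M
At equilibrium [HA] = 0.3 − 1.20 × 10^-2 = 2.88 × 10^-1 M
Ka = [H+][A-]/[HA] = (1.20 × 10^-2)² / 2.88 × 10^-1 = 5.00 × 10^-4
pKa = -log(5.00 × 10^-4) = 3.30

pKa = 3.30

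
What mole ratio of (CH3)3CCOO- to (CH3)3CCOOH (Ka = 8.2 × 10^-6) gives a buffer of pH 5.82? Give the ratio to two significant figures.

ratio = 5.4

pKa = -log(8.2 × 10^-6) = 5.086
pH = pKa + log(r) ⇒ log(r) = 5.82 − 5.086 = +0.734
r = [(CH3)3CCOO-]/[(CH3)3CCOOH] = 10^(+0.734) = 5.42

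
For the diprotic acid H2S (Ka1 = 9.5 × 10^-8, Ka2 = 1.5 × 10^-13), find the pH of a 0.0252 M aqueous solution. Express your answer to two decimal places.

Ka1 ≫ Ka2, so treat the first dissociation as the only significant source of H+.
Ka1 = x²/(0.0252 − x) = 9.5 × 10^-8
x ≈ √(9.5 × 10^-8 × 0.0252) = 4.89 × 10^-5 M
pH = −log(4.89 × 10^-5) = 4.31

pH = 4.31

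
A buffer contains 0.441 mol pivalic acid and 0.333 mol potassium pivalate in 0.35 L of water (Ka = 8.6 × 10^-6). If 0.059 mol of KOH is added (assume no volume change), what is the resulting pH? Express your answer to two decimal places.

OH- converts (CH3)3CCOOH to (CH3)3CCOO-: (CH3)3CCOOH → 0.382 mol, (CH3)3CCOO- → 0.392 mol.
pKa = −log(8.6 × 10^-6) = 5.066
pH = pKa + log([A⁻]/[HA]) = 5.066 + log(0.392/0.382) = 5.066 +0.011

pH = 5.08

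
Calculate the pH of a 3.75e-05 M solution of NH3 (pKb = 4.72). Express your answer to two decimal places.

pH = 9.28

NH3 + H2O ⇌ NH4+ + OH-
Kb = 10^(−4.72) = 1.91 × 10^-5
Kb = x²/(3.75e-05 − x) = 1.91 × 10^-5
The 5% rule fails; solving x² + Kb·x − Kb·C₀ = 0 exactly:
x = [−1.91e-05 + √(1.91e-05² + 2.86e-09)]/2 = 1.89 × 10^-5 M
pOH = 4.72, so pH = 14.00 − pOH = 9.28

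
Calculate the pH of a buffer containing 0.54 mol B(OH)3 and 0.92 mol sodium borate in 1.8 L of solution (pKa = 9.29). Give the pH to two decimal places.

pH = 9.52

pH = pKa + log([A⁻]/[HA]) = 9.29 + log(0.92/0.54)
pH = 9.29 + (+0.231) = 9.52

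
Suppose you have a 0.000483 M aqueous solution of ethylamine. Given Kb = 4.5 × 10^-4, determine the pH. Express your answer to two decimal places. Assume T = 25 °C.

pH = 10.47

C2H5NH2 + H2O ⇌ C2H5NH3+ + OH-
Kb = x²/(0.000483 − x) = 4.5 × 10^-4
The 5% rule fails; solving x² + Kb·x − Kb·C₀ = 0 exactly:
x = [−0.00045 + √(0.00045² + 8.69e-07)]/2 = 2.93 × 10^-4 M
pOH = −log(2.93 × 10^-4) = 3.53; pH = 14.00 − 3.53 = 10.47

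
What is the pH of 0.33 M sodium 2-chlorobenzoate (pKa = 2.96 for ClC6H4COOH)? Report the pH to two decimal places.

pH = 8.24

ClC6H4COO- is the conjugate base of the weak acid ClC6H4COOH.
Ka = 10^(−2.96) = 1.10 × 10^-3
Kb = Kw/Ka = 1.0×10^-14 / 1.10 × 10^-3 = 9.09 × 10^-12
From the ICE table, Kb = [OH-]²/(0.33 − [OH-]) = 9.09 × 10^-12.
Assume [OH-] ≪ 0.33: [OH-] ≈ √(9.09 × 10^-12 × 0.33) = 1.73 × 10^-6 M
Check: 0.00052% ionized — well under 5%, approximation valid.
pOH = 5.76, so pH = 14.00 − pOH = 8.24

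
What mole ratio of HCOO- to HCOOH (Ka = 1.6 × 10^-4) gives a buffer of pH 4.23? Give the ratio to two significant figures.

pKa = -log(1.6 × 10^-4) = 3.796
pH = pKa + log(r) ⇒ log(r) = 4.23 − 3.796 = +0.434
r = [HCOO-]/[HCOOH] = 10^(+0.434) = 2.72

ratio = 2.7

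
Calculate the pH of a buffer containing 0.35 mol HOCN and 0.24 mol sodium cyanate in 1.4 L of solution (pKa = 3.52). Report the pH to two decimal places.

Using pH = pKa + log([base]/[acid]) with [base]/[acid] = 0.24/0.35:
pH = 3.52 + (-0.164) = 3.36

pH = 3.36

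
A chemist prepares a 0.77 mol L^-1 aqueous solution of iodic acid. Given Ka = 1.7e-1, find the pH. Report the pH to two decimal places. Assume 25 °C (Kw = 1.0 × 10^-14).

pH = 0.54

HIO3 ⇌ IO3- + H+
From the ICE table, Ka = [H+]²/(0.77 − [H+]) = 1.7 × 10^-1.
Here C₀/Ka ≈ 4.53, so the small-[H+] approximation fails. Use the quadratic:
[H+] = [−0.17 + √(0.17² + 0.524)]/2 = 2.87 × 10^-1 M
pH = −log(2.87 × 10^-1) = 0.54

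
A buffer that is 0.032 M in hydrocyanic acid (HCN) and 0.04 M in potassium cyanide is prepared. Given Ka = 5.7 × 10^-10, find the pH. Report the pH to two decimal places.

pH = 9.34

pKa = −log(5.7 × 10^-10) = 9.244
pH = pKa + log([A⁻]/[HA]) = 9.244 + log(0.04/0.032)
pH = 9.244 + (+0.097) = 9.34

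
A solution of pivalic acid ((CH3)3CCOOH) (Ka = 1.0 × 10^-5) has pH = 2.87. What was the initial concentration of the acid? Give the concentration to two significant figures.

C₀ = 1.8 × 10^-1 M

[H+] = 10^(-2.87) = 1.35 × 10^-3 M = x
Ka = x²/(C₀ − x) ⇒ C₀ = x + x²/Ka
C₀ = 1.35 × 10^-3 + (1.35 × 10^-3)²/(1.0 × 10^-5) = 1.84 × 10^-1 M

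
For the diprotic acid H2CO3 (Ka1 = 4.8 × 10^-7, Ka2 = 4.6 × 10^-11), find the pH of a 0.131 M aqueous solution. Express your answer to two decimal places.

Since Ka1 ≫ Ka2, the first ionization dominates [H+].
Ka1 = x²/(0.131 − x) = 4.8 × 10^-7
x ≈ √(4.8 × 10^-7 × 0.131) = 2.51 × 10^-4 M
pH = −log(2.51 × 10^-4) = 3.60

pH = 3.60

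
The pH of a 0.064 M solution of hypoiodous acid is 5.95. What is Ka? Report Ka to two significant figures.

Ka = 2.0 × 10^-11

[H+] = 10^(-5.95) = 1.12 × 10^-6 M
At equilibrium [HA] = 0.064 − 1.12 × 10^-6 = 6.40 × 10^-2 M
Ka = [H+][A-]/[HA] = (1.12 × 10^-6)² / 6.40 × 10^-2 = 2.0 × 10^-11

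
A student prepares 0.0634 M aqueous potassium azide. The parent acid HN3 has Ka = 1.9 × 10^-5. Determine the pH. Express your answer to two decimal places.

pH = 8.76

N3- is the conjugate base of the weak acid HN3.
Kb = Kw/Ka = 1.0×10^-14 / 1.9 × 10^-5 = 5.26 × 10^-10
From the ICE table, Kb = [OH-]²/(0.0634 − [OH-]) = 5.26 × 10^-10.
Since Kb ≪ C₀, [OH-] ≈ √(Kb·C₀) = 5.77 × 10^-6 M.
Check: 0.0091% ionized — well under 5%, approximation valid.
pOH = −log(5.77 × 10^-6) = 5.24; pH = 14.00 − 5.24 = 8.76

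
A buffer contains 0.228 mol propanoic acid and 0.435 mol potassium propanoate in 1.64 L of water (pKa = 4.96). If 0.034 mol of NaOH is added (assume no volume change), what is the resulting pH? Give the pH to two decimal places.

pH = 5.34

OH- converts CH3CH2COOH to CH3CH2COO-: CH3CH2COOH → 0.194 mol, CH3CH2COO- → 0.469 mol.
Henderson–Hasselbalch with mole ratio 0.469/0.194: pH = 4.96 + (+0.383)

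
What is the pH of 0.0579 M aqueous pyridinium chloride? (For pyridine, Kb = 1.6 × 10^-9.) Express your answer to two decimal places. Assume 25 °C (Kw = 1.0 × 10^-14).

pH = 3.22

C5H5NH+ is the conjugate acid of the weak base C5H5N.
Ka = Kw/Kb = 1.0×10^-14 / 1.6 × 10^-9 = 6.25 × 10^-6
Let x = [H+] at equilibrium. Ka = x²/(0.0579 − x).
Neglecting x in the denominator: x = √(6.25 × 10^-6 × 0.0579) = 6.02 × 10^-4 M
pH = −log[H+] = −log(6.02 × 10^-4) = 3.22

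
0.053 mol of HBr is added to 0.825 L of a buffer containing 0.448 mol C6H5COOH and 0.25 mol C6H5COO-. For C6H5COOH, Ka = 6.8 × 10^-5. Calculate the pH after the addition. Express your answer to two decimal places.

pH = 3.76

After neutralization: n(C6H5COOH) = 0.501 mol, n(C6H5COO-) = 0.197 mol.
pKa = −log(6.8 × 10^-5) = 4.167
pH = pKa + log([A⁻]/[HA]) = 4.167 + log(0.197/0.501) = 4.167 -0.405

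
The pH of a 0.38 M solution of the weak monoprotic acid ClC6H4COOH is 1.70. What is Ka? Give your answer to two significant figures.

Ka = 1.1 × 10^-3

[H+] = 10^(-1.70) = 2.00 × 10^-2 M
At equilibrium [HA] = 0.38 − 2.00 × 10^-2 = 3.60 × 10^-1 M
Ka = [H+][A-]/[HA] = (2.00 × 10^-2)² / 3.60 × 10^-1 = 1.1 × 10^-3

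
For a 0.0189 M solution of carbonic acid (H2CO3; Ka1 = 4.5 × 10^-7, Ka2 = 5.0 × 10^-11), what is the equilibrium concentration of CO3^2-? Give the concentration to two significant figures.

First ionization gives [H+] ≈ [HCO3-] = 9.22 × 10^-5 M.
Second step: Ka2 = [H+][CO3^2-]/[HCO3-] ≈ [CO3^2-] (since [H+] ≈ [HCO3-]).
So [CO3^2-] ≈ Ka2.

5.0 × 10^-11 M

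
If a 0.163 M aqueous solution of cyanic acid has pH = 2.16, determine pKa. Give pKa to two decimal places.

pKa = 3.51

[H+] = 10^(-2.16) = 6.92 × 10^-3 M
At equilibrium [HA] = 0.163 − 6.92 × 10^-3 = 1.56 × 10^-1 M
Ka = [H+][A-]/[HA] = (6.92 × 10^-3)² / 1.56 × 10^-1 = 3.07 × 10^-4
pKa = -log(3.07 × 10^-4) = 3.51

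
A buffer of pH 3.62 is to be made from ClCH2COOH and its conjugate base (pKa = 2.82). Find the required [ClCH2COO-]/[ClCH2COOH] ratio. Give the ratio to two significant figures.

ratio = 6.3

pH = pKa + log(r) ⇒ log(r) = 3.62 − 2.82 = +0.80
r = [ClCH2COO-]/[ClCH2COOH] = 10^(+0.80) = 6.31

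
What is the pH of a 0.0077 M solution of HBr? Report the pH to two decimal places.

pH = 2.11

HBr is a strong acid and dissociates completely, so [H+] = 0.0077 M.
pH = -log(0.0077) = 2.11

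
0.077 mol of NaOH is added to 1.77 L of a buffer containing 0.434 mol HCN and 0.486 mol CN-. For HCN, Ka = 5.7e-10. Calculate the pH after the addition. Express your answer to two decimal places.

OH- converts HCN to CN-: HCN → 0.357 mol, CN- → 0.563 mol.
pKa = −log(5.7 × 10^-10) = 9.244
Henderson–Hasselbalch with mole ratio 0.563/0.357: pH = 9.244 + (+0.198)

pH = 9.44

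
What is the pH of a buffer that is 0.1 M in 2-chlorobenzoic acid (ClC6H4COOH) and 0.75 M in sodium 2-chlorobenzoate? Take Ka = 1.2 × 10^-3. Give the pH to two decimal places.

pH = 3.80

pKa = −log(1.2 × 10^-3) = 2.921
Using pH = pKa + log([base]/[acid]) with [base]/[acid] = 0.75/0.1:
pH = 2.921 + (+0.875) = 3.80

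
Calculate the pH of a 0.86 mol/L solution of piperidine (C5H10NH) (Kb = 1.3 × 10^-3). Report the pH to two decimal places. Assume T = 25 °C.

C5H10NH + H2O ⇌ C5H10NH2+ + OH-
Let x = [OH-] at equilibrium. Kb = x²/(0.86 − x).
Assume x ≪ 0.86: x ≈ √(1.3 × 10^-3 × 0.86) = 3.34 × 10^-2 M
Check: 3.9% ionized — well under 5%, approximation valid.
pOH = −log(3.34 × 10^-2) = 1.48; pH = 14.00 − 1.48 = 12.52

pH = 12.52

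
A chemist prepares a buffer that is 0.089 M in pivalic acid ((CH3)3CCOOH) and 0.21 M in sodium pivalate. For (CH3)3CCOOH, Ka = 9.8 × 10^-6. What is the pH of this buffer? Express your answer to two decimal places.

pKa = −log(9.8 × 10^-6) = 5.009
pH = pKa + log([A⁻]/[HA]) = 5.009 + log(0.21/0.089)
pH = 5.009 + (+0.373) = 5.38

pH = 5.38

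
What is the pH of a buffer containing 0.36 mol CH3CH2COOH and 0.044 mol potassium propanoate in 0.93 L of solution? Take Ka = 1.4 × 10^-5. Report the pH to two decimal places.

pKa = −log(1.4 × 10^-5) = 4.854
pH = pKa + log([A⁻]/[HA]) = 4.854 + log(0.044/0.36)
pH = 4.854 + (-0.913) = 3.94

pH = 3.94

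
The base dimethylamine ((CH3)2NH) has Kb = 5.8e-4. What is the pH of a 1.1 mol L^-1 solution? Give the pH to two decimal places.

pH = 12.40

(CH3)2NH + H2O ⇌ (CH3)2NH2+ + OH-
Kb = [OH-]²/(1.1 − [OH-]) = 5.8 × 10^-4
Since Kb ≪ C₀, [OH-] ≈ √(Kb·C₀) = 2.53 × 10^-2 M.
([OH-]/C₀ = 2.3% < 5%, so the approximation holds.)
pOH = −log(2.53 × 10^-2) = 1.60; pH = 14.00 − 1.60 = 12.40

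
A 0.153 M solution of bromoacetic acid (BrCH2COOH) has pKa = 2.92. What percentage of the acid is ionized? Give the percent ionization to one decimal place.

8.5%

BrCH2COOH ⇌ BrCH2COO- + H+; let x = [H+] at equilibrium.
Ka = 10^(−2.92) = 1.20 × 10^-3
Solve x² + 0.0012x − 0.000184 = 0 → x = 1.30 × 10^-2 M
% ionization = x/C₀ × 100% = 1.30 × 10^-2/0.153 × 100% = 8.5%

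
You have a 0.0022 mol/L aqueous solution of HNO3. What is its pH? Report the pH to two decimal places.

pH = 2.66

HNO3 is a strong acid and dissociates completely, so [H+] = 0.0022 M.
pH = -log(0.0022) = 2.66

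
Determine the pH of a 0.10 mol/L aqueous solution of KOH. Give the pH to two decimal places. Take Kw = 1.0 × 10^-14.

KOH is a strong base; [OH-] = 0.1 M.
pOH = -log(0.1) = 1.00
pH = 14.00 - 1.00 = 13.00

pH = 13.00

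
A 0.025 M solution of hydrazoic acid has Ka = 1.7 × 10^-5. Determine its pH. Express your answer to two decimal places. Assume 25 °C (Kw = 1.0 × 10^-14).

HN3 ⇌ N3- + H+
From the ICE table, Ka = x²/(0.025 − x) = 1.7 × 10^-5.
Assume x ≪ 0.025: x ≈ √(1.7 × 10^-5 × 0.025) = 6.52 × 10^-4 M
pH = −log(6.52 × 10^-4) = 3.19

pH = 3.19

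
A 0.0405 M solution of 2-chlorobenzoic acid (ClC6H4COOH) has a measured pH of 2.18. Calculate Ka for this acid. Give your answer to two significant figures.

Ka = 1.3 × 10^-3

[H+] = 10^(-2.18) = 6.61 × 10^-3 M
At equilibrium [HA] = 0.0405 − 6.61 × 10^-3 = 3.39 × 10^-2 M
Ka = [H+][A-]/[HA] = (6.61 × 10^-3)² / 3.39 × 10^-2 = 1.3 × 10^-3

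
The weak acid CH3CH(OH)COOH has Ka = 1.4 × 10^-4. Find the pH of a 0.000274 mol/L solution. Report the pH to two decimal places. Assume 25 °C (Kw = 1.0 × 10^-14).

pH = 3.86

CH3CH(OH)COOH ⇌ CH3CH(OH)COO- + H+
Ka = x²/(0.000274 − x) = 1.4 × 10^-4
x is not negligible relative to C₀; solve x² + 0.00014·x − 3.84e-08 = 0.
x = [−0.00014 + √(0.00014² + 1.53e-07)]/2 = 1.38 × 10^-4 M
pH = −log[H+] = −log(1.38 × 10^-4) = 3.86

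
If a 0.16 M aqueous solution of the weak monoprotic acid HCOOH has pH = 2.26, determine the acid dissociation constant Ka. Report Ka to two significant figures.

[H+] = 10^(-2.26) = 5.50 × 10^-3 M
At equilibrium [HA] = 0.16 − 5.50 × 10^-3 = 1.54 × 10^-1 M
Ka = [H+][A-]/[HA] = (5.50 × 10^-3)² / 1.54 × 10^-1 = 2.0 × 10^-4

Ka = 2.0 × 10^-4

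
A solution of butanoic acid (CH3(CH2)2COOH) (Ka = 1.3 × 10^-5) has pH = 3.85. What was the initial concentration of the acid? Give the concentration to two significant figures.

C₀ = 1.7 × 10^-3 M

[H+] = 10^(-3.85) = 1.41 × 10^-4 M = x
Ka = x²/(C₀ − x) ⇒ C₀ = x + x²/Ka
C₀ = 1.41 × 10^-4 + (1.41 × 10^-4)²/(1.3 × 10^-5) = 1.67 × 10^-3 M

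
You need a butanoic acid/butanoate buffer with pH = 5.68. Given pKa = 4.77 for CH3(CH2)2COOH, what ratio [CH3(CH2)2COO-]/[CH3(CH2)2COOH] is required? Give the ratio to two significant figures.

pH = pKa + log(r) ⇒ log(r) = 5.68 − 4.77 = +0.91
r = [CH3(CH2)2COO-]/[CH3(CH2)2COOH] = 10^(+0.91) = 8.13

ratio = 8.1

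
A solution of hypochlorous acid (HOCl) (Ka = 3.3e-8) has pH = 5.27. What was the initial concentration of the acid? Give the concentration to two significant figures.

[H+] = 10^(-5.27) = 5.37 × 10^-6 M = x
Ka = x²/(C₀ − x) ⇒ C₀ = x + x²/Ka
C₀ = 5.37 × 10^-6 + (5.37 × 10^-6)²/(3.3 × 10^-8) = 8.79 × 10^-4 M

C₀ = 8.8 × 10^-4 M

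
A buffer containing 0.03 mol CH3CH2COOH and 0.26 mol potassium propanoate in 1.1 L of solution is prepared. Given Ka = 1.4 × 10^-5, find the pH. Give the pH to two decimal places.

pH = 5.79

pKa = −log(1.4 × 10^-5) = 4.854
pH = pKa + log([A⁻]/[HA]) = 4.854 + log(0.26/0.03)
pH = 4.854 + (+0.938) = 5.79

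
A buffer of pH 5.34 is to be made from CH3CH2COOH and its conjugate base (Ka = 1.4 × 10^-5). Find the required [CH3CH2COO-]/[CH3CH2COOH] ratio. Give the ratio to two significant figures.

ratio = 3.1

pKa = -log(1.4 × 10^-5) = 4.854
pH = pKa + log(r) ⇒ log(r) = 5.34 − 4.854 = +0.486
r = [CH3CH2COO-]/[CH3CH2COOH] = 10^(+0.486) = 3.06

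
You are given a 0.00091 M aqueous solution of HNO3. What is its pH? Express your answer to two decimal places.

pH = 3.04

HNO3 is a strong acid and dissociates completely, so [H+] = 0.00091 M.
pH = -log(0.00091) = 3.04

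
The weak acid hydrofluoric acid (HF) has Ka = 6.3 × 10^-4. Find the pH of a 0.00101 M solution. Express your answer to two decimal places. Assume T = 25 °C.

pH = 3.27

HF ⇌ F- + H+
From the ICE table, Ka = x²/(0.00101 − x) = 6.3 × 10^-4.
x is not negligible relative to C₀; solve x² + 0.00063·x − 6.36e-07 = 0.
x = (−Ka + √(Ka² + 4·Ka·C₀))/2 = 5.43 × 10^-4 M
pH = −log[H+] = −log(5.43 × 10^-4) = 3.27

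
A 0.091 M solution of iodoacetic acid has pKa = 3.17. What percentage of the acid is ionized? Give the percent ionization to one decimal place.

ICH2COOH ⇌ ICH2COO- + H+; let x = [H+] at equilibrium.
Ka = 10^(−3.17) = 6.76 × 10^-4
Solve x² + 0.000676x − 6.15e-05 = 0 → x = 7.51 × 10^-3 M
Fraction ionized = 7.51 × 10^-3 / 0.091 = 0.0825 → 8.3%

8.3%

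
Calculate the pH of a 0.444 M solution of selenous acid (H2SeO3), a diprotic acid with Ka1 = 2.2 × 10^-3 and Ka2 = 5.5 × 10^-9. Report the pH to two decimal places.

pH = 1.52

Ka1 ≫ Ka2, so treat the first dissociation as the only significant source of H+.
Ka1 = x²/(0.444 − x) = 2.2 × 10^-3
Solving the quadratic: x = (−Ka1 + √(Ka1² + 4·Ka1·C₀))/2 = 3.02 × 10^-2 M
pH = −log(3.02 × 10^-2) = 1.52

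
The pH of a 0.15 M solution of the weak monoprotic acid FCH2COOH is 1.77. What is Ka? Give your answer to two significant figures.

[H+] = 10^(-1.77) = 1.70 × 10^-2 M
At equilibrium [HA] = 0.15 − 1.70 × 10^-2 = 1.33 × 10^-1 M
Ka = [H+][A-]/[HA] = (1.70 × 10^-2)² / 1.33 × 10^-1 = 2.2 × 10^-3

Ka = 2.2 × 10^-3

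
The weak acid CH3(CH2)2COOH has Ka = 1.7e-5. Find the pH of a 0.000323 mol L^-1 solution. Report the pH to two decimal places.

pH = 4.18

CH3(CH2)2COOH ⇌ CH3(CH2)2COO- + H+
From the ICE table, Ka = [H+]²/(0.000323 − [H+]) = 1.7 × 10^-5.
Here C₀/Ka ≈ 19, so the small-[H+] approximation fails. Use the quadratic:
[H+] = [−1.7e-05 + √(1.7e-05² + 2.2e-08)]/2 = 6.61 × 10^-5 M
pH = −log(6.61 × 10^-5) = 4.18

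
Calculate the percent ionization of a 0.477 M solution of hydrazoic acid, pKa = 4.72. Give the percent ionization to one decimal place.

HN3 ⇌ N3- + H+; let x = [H+] at equilibrium.
Ka = 10^(−4.72) = 1.91 × 10^-5
x ≈ √(Ka·C₀) = √(1.91 × 10^-5 × 0.477) = 3.02 × 10^-3 M
Fraction ionized = 3.02 × 10^-3 / 0.477 = 0.0063 → 0.6%

0.6%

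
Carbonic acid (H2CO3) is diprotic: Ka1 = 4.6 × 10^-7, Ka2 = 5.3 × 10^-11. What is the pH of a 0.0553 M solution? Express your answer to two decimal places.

Since Ka1 ≫ Ka2, the first ionization dominates [H+].
Ka1 = x²/(0.0553 − x) = 4.6 × 10^-7
x ≈ √(4.6 × 10^-7 × 0.0553) = 1.59 × 10^-4 M
pH = −log(1.59 × 10^-4) = 3.80

pH = 3.80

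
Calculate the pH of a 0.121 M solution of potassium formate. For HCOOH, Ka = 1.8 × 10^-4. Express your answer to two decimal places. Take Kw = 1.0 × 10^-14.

pH = 8.41

HCOO- is the conjugate base of the weak acid HCOOH.
Kb = Kw/Ka = 1.0×10^-14 / 1.8 × 10^-4 = 5.56 × 10^-11
Kb = x²/(0.121 − x) = 5.56 × 10^-11
Neglecting x in the denominator: x = √(5.56 × 10^-11 × 0.121) = 2.59 × 10^-6 M
pOH = −log(2.59 × 10^-6) = 5.59; pH = 14.00 − 5.59 = 8.41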